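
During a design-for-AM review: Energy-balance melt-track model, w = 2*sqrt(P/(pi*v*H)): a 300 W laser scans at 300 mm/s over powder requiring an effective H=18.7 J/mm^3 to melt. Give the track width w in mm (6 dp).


w = 2*sqrt(300/(pi*300*18.7)) = 0.260936 mm


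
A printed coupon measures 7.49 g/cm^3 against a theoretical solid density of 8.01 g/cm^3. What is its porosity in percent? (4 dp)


Porosity = (1-7.49/8.01)*100 = 6.4919 %


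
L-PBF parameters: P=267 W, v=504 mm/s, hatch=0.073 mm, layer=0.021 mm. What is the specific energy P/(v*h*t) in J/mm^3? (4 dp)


Build rate = 504 * 0.073 * 0.021 = 0.772632 mm^3/s
SE = 267 / 0.772632 = 345.572 J/mm^3


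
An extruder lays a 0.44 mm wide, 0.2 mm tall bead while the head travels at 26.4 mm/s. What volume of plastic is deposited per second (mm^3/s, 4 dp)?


Rate = 0.44 * 0.2 * 26.4 = 2.3232 mm^3/s


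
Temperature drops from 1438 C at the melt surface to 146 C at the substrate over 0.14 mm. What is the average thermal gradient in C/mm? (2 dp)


G = (1438-146)/0.14 = 9228.57 C/mm


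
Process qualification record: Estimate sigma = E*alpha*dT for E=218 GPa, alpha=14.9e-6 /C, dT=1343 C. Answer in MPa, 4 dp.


sigma = 218*1000 * 14.9e-6 * 1343 = 4362.3326 MPa


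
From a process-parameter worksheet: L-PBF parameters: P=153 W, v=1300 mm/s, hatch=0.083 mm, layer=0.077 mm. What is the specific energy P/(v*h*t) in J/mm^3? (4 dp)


Build rate = 1300 * 0.083 * 0.077 = 8.3083 mm^3/s
SE = 153 / 8.3083 = 18.4153 J/mm^3


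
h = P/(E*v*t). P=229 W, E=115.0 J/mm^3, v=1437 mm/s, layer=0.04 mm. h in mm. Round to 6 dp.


h = 229 / (115.0*1437*0.04) = 0.034643 mm


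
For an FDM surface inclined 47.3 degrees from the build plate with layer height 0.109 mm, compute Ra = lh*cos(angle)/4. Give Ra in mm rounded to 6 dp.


Ra = 0.109 * cos(47.3) / 4 = 0.01848 mm


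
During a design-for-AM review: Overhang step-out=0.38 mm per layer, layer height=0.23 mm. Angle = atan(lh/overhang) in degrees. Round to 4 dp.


angle = atan(0.23/0.38) = 31.185 degrees


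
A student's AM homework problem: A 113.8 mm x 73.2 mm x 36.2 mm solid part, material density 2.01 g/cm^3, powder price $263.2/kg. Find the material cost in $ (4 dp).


V = 113.8 * 73.2 * 36.2 = 301551.792 mm^3 = 301.551792 cm^3
Mass = 301.551792 * 2.01 / 1000 = 0.6061191 kg
Cost = 0.6061191 * 263.2 = 159.5305 $


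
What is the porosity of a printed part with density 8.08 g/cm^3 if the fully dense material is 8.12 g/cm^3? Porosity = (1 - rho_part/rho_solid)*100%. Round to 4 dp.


Porosity = (1-8.08/8.12)*100 = 0.4926 %


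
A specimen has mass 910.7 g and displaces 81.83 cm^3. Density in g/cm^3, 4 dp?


rho = 910.7 / 81.83 = 11.1292 g/cm^3


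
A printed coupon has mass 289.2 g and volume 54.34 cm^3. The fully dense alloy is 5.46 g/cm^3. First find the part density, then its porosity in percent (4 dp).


rho_part = 289.2 / 54.34 = 5.32204637 g/cm^3
Porosity = (1 - 5.32204637/5.46)*100 = 2.5266 %


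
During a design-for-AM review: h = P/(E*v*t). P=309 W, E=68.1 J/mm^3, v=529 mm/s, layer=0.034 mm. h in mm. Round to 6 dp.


h = 309 / (68.1*529*0.034) = 0.252276 mm


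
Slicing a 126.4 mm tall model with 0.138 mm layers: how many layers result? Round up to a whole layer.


Layers = ceil(126.4/0.138) = 916


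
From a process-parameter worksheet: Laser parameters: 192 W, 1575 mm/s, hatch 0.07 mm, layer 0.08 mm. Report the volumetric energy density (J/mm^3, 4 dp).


E = 192 / (1575*0.07*0.08) = 21.7687 J/mm^3


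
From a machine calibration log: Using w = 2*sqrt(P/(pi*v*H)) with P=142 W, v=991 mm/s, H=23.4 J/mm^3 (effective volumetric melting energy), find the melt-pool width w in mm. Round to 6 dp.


w = 2*sqrt(142/(pi*991*23.4)) = 0.088299 mm


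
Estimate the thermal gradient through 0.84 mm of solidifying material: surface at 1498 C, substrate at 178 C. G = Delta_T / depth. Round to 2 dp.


G = (1498-178)/0.84 = 1571.43 C/mm


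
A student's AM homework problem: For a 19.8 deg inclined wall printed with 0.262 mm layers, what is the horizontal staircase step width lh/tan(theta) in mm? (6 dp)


step = 0.262 / tan(19.8) = 0.727733 mm


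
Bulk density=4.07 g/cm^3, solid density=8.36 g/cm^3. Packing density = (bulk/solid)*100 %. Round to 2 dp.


Packing = (4.07/8.36)*100 = 48.68 %


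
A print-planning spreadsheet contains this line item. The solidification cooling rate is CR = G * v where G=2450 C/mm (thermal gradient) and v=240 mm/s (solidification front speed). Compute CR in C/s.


CR = 2450 * 240 = 588000 C/s


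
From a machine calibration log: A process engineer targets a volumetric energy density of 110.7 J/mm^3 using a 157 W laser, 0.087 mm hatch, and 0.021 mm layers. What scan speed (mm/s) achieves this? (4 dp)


v = 157 / (110.7*0.087*0.021) = 776.2712 mm/s


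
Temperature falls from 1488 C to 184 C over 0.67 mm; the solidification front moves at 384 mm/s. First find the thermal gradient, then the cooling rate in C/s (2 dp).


G = (1488-184)/0.67 = 1946.26865672 C/mm
CR = 1946.26865672 * 384 = 747367.16 C/s


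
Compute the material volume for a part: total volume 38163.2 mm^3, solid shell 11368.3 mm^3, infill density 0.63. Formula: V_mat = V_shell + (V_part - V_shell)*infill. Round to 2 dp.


V_infill = (38163.2 - 11368.3) * 0.63 = 16880.79
V_total = 11368.3 + 16880.79 = 28249.09 mm^3


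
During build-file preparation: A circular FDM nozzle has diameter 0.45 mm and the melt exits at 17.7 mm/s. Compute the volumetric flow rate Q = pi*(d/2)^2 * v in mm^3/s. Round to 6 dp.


A = pi*(0.45/2)^2 = 0.15904313 mm^2
Q = 0.15904313 * 17.7 = 2.815063 mm^3/s


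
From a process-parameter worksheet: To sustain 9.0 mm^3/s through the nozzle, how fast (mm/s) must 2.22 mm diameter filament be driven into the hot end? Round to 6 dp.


A = pi*(2.22/2)^2 = 3.870756
v = 9.0 / 3.870756 = 2.325127 mm/s


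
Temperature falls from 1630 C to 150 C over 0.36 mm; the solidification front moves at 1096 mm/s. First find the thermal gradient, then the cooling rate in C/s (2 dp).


G = (1630-150)/0.36 = 4111.11111111 C/mm
CR = 4111.11111111 * 1096 = 4505777.78 C/s


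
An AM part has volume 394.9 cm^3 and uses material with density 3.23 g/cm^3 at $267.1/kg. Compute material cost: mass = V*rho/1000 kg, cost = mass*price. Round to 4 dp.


Mass = 394.9*3.23/1000 = 1.275527 kg
Cost = 1.275527 * 267.1 = 340.6933 $


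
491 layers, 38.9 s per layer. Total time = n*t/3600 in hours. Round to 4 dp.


t = 491 * 38.9 / 3600 = 5.3055 hrs


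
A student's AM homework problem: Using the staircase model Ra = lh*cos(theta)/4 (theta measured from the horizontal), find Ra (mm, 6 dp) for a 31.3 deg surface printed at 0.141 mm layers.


Ra = 0.141 * cos(31.3) / 4 = 0.03012 mm


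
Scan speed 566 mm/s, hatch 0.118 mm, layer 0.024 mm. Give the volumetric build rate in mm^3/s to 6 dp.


Rate = 566 * 0.118 * 0.024 = 1.602912 mm^3/s


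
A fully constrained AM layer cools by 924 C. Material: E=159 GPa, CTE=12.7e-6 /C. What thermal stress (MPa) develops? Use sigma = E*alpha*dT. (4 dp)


sigma = 159*1000 * 12.7e-6 * 924 = 1865.8332 MPa


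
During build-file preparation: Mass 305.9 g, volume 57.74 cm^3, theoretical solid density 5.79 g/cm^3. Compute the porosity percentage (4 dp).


rho_part = 305.9 / 57.74 = 5.29788708 g/cm^3
Porosity = (1 - 5.29788708/5.79)*100 = 8.4994 %


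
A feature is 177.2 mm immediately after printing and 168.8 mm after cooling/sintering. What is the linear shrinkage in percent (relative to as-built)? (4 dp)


Shrinkage = ((177.2-168.8)/177.2)*100 = 4.7404 %


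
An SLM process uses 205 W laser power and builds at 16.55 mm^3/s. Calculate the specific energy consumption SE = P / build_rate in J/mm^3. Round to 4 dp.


SE = 205 / 16.55 = 12.3867 J/mm^3


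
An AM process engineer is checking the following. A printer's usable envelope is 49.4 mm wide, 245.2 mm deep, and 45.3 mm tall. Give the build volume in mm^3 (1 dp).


V = 49.4 * 245.2 * 45.3 = 548713.5 mm^3


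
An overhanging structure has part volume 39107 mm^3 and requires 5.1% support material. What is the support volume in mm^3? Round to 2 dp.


V_support = 39107 * 0.051 = 1994.46 mm^3


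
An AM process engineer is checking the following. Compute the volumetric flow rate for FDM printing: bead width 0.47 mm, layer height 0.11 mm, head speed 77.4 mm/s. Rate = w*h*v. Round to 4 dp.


Rate = 0.47 * 0.11 * 77.4 = 4.0016 mm^3/s


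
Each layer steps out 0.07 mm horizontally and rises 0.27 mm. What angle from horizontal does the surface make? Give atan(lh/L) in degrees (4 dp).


angle = atan(0.27/0.07) = 75.4655 degrees


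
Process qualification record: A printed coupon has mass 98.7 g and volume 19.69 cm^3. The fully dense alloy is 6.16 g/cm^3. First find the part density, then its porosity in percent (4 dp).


rho_part = 98.7 / 19.69 = 5.0126968 g/cm^3
Porosity = (1 - 5.0126968/6.16)*100 = 18.6251 %


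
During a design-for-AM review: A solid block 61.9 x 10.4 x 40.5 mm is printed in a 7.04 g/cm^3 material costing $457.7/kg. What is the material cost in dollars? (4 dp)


V = 61.9 * 10.4 * 40.5 = 26072.28 mm^3 = 26.07228 cm^3
Mass = 26.07228 * 7.04 / 1000 = 0.18354885 kg
Cost = 0.18354885 * 457.7 = 84.0103 $


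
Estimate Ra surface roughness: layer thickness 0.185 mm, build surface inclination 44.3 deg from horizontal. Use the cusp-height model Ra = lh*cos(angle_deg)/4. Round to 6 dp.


Ra = 0.185 * cos(44.3) / 4 = 0.033101 mm


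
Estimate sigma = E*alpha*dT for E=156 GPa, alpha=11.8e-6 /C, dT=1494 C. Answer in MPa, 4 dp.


sigma = 156*1000 * 11.8e-6 * 1494 = 2750.1552 MPa


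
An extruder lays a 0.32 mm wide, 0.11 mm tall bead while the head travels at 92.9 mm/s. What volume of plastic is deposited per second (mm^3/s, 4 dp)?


Rate = 0.32 * 0.11 * 92.9 = 3.2701 mm^3/s


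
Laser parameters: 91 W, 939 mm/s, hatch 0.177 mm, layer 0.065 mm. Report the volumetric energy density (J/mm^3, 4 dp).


E = 91 / (939*0.177*0.065) = 8.4234 J/mm^3


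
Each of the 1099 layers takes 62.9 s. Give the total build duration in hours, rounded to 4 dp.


t = 1099 * 62.9 / 3600 = 19.202 hrs


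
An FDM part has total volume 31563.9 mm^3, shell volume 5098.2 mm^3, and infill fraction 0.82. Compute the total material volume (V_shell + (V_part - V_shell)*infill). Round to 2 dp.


V_infill = (31563.9 - 5098.2) * 0.82 = 21701.87
V_total = 5098.2 + 21701.87 = 26800.07 mm^3


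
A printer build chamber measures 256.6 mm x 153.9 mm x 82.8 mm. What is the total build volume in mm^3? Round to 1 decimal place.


V = 256.6 * 153.9 * 82.8 = 3269833.3 mm^3


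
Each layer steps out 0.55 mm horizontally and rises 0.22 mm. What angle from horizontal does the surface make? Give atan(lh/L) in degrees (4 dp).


angle = atan(0.22/0.55) = 21.8014 degrees


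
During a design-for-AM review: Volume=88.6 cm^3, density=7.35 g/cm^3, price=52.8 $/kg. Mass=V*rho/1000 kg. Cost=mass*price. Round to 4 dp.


Mass = 88.6*7.35/1000 = 0.65121 kg
Cost = 0.65121 * 52.8 = 34.3839 $


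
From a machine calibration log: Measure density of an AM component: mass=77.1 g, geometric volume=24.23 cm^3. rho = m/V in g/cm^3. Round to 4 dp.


rho = 77.1 / 24.23 = 3.182 g/cm^3


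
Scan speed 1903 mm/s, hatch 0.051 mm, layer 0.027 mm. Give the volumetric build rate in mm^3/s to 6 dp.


Rate = 1903 * 0.051 * 0.027 = 2.620431 mm^3/s


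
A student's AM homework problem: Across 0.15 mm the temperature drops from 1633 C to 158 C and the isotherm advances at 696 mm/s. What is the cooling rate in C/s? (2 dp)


G = (1633-158)/0.15 = 9833.33333333 C/mm
CR = 9833.33333333 * 696 = 6844000.0 C/s


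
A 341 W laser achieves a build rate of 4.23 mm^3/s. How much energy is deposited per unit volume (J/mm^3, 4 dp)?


SE = 341 / 4.23 = 80.6147 J/mm^3


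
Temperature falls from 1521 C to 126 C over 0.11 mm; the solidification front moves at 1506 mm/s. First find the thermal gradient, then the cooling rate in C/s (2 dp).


G = (1521-126)/0.11 = 12681.81818182 C/mm
CR = 12681.81818182 * 1506 = 19098818.18 C/s


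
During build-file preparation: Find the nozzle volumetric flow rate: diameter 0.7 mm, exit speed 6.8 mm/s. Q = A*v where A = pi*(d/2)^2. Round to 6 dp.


A = pi*(0.7/2)^2 = 0.3848451 mm^2
Q = 0.3848451 * 6.8 = 2.616947 mm^3/s


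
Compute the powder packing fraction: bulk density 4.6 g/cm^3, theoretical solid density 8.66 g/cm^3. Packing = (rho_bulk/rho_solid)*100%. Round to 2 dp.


Packing = (4.6/8.66)*100 = 53.12 %


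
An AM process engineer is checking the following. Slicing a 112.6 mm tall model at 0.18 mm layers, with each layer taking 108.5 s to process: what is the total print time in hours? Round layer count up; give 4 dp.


Layers = ceil(112.6/0.18) = 626
t = 626 * 108.5 / 3600 = 18.8669 hrs


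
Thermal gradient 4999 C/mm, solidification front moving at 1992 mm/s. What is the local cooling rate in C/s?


CR = 4999 * 1992 = 9958008 C/s


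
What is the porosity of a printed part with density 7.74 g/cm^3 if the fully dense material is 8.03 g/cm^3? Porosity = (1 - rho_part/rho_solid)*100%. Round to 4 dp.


Porosity = (1-7.74/8.03)*100 = 3.6115 %


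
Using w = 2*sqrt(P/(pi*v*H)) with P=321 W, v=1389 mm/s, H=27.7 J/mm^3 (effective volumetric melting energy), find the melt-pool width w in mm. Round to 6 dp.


w = 2*sqrt(321/(pi*1389*27.7)) = 0.103066 mm


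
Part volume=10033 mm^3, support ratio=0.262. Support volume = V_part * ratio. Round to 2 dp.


V_support = 10033 * 0.262 = 2628.65 mm^3


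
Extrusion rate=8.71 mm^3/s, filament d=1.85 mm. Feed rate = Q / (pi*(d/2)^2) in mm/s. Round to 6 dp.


A = pi*(1.85/2)^2 = 2.688025
v = 8.71 / 2.688025 = 3.240297 mm/s


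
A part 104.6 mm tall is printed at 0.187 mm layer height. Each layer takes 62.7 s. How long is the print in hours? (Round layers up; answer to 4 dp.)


Layers = ceil(104.6/0.187) = 560
t = 560 * 62.7 / 3600 = 9.7533 hrs


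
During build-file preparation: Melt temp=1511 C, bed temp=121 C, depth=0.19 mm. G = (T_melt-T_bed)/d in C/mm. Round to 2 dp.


G = (1511-121)/0.19 = 7315.79 C/mm


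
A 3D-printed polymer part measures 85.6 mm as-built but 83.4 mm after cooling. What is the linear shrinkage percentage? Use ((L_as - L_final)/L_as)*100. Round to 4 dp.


Shrinkage = ((85.6-83.4)/85.6)*100 = 2.5701 %


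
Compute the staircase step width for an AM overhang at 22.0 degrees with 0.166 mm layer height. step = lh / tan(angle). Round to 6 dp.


step = 0.166 / tan(22.0) = 0.410864 mm


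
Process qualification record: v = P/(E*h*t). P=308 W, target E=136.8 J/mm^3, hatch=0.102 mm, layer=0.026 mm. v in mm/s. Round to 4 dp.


v = 308 / (136.8*0.102*0.026) = 848.9676 mm/s


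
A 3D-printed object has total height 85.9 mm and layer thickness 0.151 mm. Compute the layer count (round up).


Layers = ceil(85.9/0.151) = 569


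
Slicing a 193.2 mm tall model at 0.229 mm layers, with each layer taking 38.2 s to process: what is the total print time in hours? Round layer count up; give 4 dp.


Layers = ceil(193.2/0.229) = 844
t = 844 * 38.2 / 3600 = 8.9558 hrs


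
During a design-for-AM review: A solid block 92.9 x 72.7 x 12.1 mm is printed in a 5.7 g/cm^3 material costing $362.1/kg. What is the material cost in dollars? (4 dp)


V = 92.9 * 72.7 * 12.1 = 81721.343 mm^3 = 81.721343 cm^3
Mass = 81.721343 * 5.7 / 1000 = 0.46581166 kg
Cost = 0.46581166 * 362.1 = 168.6704 $


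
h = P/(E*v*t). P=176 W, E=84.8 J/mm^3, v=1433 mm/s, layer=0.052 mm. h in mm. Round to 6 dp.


h = 176 / (84.8*1433*0.052) = 0.027853 mm


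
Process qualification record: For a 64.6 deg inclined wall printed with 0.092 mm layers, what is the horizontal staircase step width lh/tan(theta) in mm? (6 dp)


step = 0.092 / tan(64.6) = 0.043685 mm


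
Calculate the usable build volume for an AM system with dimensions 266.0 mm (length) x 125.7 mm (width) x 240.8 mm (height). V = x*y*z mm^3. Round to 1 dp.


V = 266.0 * 125.7 * 240.8 = 8051437.0 mm^3


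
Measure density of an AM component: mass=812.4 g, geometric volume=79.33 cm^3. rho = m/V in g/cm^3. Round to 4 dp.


rho = 812.4 / 79.33 = 10.2408 g/cm^3


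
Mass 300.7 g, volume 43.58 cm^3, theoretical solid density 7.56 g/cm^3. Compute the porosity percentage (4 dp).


rho_part = 300.7 / 43.58 = 6.89995411 g/cm^3
Porosity = (1 - 6.89995411/7.56)*100 = 8.7308 %


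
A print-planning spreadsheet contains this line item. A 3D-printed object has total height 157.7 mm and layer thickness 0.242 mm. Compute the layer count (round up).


Layers = ceil(157.7/0.242) = 652


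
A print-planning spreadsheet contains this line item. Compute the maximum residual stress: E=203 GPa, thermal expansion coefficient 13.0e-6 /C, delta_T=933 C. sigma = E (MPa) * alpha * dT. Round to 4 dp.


sigma = 203*1000 * 13.0e-6 * 933 = 2462.187 MPa


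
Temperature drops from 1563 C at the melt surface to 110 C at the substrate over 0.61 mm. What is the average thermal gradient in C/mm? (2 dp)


G = (1563-110)/0.61 = 2381.97 C/mm


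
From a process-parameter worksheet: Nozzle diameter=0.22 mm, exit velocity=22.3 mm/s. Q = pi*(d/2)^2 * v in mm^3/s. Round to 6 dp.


A = pi*(0.22/2)^2 = 0.03801327 mm^2
Q = 0.03801327 * 22.3 = 0.847696 mm^3/s


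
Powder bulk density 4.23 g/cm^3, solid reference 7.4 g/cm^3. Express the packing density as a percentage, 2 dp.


Packing = (4.23/7.4)*100 = 57.16 %


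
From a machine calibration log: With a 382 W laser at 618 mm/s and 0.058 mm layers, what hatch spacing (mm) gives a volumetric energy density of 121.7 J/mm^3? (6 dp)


h = 382 / (121.7*618*0.058) = 0.08757 mm


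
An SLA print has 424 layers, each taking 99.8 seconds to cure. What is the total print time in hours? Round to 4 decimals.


t = 424 * 99.8 / 3600 = 11.7542 hrs


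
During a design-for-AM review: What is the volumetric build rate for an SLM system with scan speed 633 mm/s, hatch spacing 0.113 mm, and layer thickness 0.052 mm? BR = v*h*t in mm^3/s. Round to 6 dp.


Rate = 633 * 0.113 * 0.052 = 3.719508 mm^3/s


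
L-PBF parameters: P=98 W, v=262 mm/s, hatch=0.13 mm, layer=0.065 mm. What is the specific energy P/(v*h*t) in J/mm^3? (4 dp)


Build rate = 262 * 0.13 * 0.065 = 2.2139 mm^3/s
SE = 98 / 2.2139 = 44.2658 J/mm^3


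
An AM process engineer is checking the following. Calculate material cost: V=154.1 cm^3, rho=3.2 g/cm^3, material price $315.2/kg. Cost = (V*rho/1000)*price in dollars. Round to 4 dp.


Mass = 154.1*3.2/1000 = 0.49312 kg
Cost = 0.49312 * 315.2 = 155.4314 $


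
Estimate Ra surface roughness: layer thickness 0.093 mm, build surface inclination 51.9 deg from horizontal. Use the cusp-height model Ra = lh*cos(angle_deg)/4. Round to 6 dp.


Ra = 0.093 * cos(51.9) / 4 = 0.014346 mm


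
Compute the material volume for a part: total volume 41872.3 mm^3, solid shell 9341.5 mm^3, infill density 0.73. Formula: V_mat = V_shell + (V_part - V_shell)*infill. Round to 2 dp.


V_infill = (41872.3 - 9341.5) * 0.73 = 23747.48
V_total = 9341.5 + 23747.48 = 33088.98 mm^3


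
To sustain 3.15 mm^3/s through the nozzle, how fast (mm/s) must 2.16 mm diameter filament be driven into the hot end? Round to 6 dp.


A = pi*(2.16/2)^2 = 3.664354
v = 3.15 / 3.664354 = 0.859633 mm/s


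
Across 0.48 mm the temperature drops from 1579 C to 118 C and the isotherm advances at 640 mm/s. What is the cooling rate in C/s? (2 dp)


G = (1579-118)/0.48 = 3043.75 C/mm
CR = 3043.75 * 640 = 1948000.0 C/s


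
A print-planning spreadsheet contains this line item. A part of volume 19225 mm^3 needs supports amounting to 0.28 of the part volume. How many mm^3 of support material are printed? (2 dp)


V_support = 19225 * 0.28 = 5383.0 mm^3


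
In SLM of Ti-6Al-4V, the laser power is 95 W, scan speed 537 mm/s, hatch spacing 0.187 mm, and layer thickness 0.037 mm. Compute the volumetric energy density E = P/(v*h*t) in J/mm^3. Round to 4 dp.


E = 95 / (537*0.187*0.037) = 25.5685 J/mm^3


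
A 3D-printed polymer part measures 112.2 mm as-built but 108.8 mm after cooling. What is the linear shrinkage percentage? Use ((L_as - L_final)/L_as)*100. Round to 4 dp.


Shrinkage = ((112.2-108.8)/112.2)*100 = 3.0303 %


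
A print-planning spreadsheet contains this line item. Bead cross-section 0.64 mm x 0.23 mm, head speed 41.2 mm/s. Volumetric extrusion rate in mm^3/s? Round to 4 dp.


Rate = 0.64 * 0.23 * 41.2 = 6.0646 mm^3/s


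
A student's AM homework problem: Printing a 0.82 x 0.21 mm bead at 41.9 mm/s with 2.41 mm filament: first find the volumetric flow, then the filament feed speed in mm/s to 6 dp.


Q = 0.82 * 0.21 * 41.9 = 7.21518 mm^3/s
A_fil = pi*(2.41/2)^2 = 4.56167107 mm^2
v_feed = 7.21518 / 4.56167107 = 1.581697 mm/s


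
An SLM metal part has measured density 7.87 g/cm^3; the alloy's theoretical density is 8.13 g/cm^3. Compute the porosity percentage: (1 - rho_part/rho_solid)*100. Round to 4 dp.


Porosity = (1-7.87/8.13)*100 = 3.198 %


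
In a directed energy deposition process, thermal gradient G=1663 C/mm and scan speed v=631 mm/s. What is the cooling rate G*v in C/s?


CR = 1663 * 631 = 1049353 C/s


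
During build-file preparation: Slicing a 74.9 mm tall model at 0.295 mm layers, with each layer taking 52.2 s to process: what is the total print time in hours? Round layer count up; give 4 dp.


Layers = ceil(74.9/0.295) = 254
t = 254 * 52.2 / 3600 = 3.683 hrs


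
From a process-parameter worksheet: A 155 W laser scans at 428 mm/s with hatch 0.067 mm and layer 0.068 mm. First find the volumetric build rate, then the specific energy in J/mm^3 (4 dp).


Build rate = 428 * 0.067 * 0.068 = 1.949968 mm^3/s
SE = 155 / 1.949968 = 79.4885 J/mm^3


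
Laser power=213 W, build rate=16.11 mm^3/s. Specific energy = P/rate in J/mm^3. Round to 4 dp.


SE = 213 / 16.11 = 13.2216 J/mm^3


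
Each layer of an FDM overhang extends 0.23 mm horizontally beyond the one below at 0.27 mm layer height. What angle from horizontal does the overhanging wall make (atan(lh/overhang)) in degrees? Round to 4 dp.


angle = atan(0.27/0.23) = 49.5739 degrees


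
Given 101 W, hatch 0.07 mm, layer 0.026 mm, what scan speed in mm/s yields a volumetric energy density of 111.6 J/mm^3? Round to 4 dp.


v = 101 / (111.6*0.07*0.026) = 497.2626 mm/s


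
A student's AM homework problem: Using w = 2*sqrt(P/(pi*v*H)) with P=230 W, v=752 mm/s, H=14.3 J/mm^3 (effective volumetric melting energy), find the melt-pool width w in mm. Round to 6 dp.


w = 2*sqrt(230/(pi*752*14.3)) = 0.165022 mm


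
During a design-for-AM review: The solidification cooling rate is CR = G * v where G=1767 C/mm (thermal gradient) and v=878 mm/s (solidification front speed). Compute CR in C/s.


CR = 1767 * 878 = 1551426 C/s


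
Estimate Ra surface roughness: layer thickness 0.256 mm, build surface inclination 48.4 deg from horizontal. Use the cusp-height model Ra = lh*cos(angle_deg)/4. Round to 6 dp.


Ra = 0.256 * cos(48.4) / 4 = 0.042491 mm


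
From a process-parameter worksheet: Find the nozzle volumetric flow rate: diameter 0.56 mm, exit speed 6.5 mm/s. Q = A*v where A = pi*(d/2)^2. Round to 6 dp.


A = pi*(0.56/2)^2 = 0.24630086 mm^2
Q = 0.24630086 * 6.5 = 1.600956 mm^3/s


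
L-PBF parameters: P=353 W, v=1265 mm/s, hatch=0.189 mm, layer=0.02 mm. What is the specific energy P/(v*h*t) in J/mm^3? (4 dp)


Build rate = 1265 * 0.189 * 0.02 = 4.7817 mm^3/s
SE = 353 / 4.7817 = 73.8231 J/mm^3


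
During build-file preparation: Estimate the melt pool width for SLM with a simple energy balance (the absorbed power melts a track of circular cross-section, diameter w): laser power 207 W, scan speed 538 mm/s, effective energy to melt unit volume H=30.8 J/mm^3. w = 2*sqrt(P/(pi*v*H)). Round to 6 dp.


w = 2*sqrt(207/(pi*538*30.8)) = 0.126117 mm


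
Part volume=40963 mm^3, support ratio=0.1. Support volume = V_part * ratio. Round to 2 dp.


V_support = 40963 * 0.1 = 4096.3 mm^3


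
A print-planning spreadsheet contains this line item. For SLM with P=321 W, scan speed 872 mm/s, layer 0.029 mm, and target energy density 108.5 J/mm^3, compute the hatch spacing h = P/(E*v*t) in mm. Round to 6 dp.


h = 321 / (108.5*872*0.029) = 0.116993 mm


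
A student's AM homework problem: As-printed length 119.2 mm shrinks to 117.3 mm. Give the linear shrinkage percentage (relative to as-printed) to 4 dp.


Shrinkage = ((119.2-117.3)/119.2)*100 = 1.594 %


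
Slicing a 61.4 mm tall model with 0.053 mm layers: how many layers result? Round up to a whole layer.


Layers = ceil(61.4/0.053) = 1159


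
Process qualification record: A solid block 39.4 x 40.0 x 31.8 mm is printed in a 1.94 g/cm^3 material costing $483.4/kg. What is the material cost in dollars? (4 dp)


V = 39.4 * 40.0 * 31.8 = 50116.8 mm^3 = 50.1168 cm^3
Mass = 50.1168 * 1.94 / 1000 = 0.09722659 kg
Cost = 0.09722659 * 483.4 = 46.9993 $


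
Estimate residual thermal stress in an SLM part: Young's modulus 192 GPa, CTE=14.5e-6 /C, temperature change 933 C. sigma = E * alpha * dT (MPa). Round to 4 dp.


sigma = 192*1000 * 14.5e-6 * 933 = 2597.472 MPa


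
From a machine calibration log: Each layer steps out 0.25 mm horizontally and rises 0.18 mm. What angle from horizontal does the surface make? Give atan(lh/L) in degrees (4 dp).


angle = atan(0.18/0.25) = 35.7539 degrees


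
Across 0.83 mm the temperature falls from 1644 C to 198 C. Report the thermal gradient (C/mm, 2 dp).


G = (1644-198)/0.83 = 1742.17 C/mm


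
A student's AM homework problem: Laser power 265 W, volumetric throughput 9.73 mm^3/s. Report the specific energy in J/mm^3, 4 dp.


SE = 265 / 9.73 = 27.2354 J/mm^3


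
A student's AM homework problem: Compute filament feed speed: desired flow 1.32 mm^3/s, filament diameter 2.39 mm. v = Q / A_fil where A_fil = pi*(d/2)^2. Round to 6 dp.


A = pi*(2.39/2)^2 = 4.486273
v = 1.32 / 4.486273 = 0.294231 mm/s


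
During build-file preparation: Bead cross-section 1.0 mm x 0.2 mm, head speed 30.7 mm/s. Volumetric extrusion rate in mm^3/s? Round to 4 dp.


Rate = 1.0 * 0.2 * 30.7 = 6.14 mm^3/s


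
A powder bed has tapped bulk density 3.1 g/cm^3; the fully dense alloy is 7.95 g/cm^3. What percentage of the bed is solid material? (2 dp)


Packing = (3.1/7.95)*100 = 38.99 %


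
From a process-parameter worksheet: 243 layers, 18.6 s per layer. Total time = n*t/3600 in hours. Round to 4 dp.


t = 243 * 18.6 / 3600 = 1.2555 hrs


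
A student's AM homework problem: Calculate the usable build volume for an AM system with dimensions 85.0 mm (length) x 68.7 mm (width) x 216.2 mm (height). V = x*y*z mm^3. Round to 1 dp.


V = 85.0 * 68.7 * 216.2 = 1262499.9 mm^3


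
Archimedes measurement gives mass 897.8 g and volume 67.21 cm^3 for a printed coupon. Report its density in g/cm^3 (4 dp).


rho = 897.8 / 67.21 = 13.3581 g/cm^3


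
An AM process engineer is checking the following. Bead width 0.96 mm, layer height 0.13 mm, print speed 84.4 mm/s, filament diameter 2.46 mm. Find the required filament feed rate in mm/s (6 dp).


Q = 0.96 * 0.13 * 84.4 = 10.53312 mm^3/s
A_fil = pi*(2.46/2)^2 = 4.75291553 mm^2
v_feed = 10.53312 / 4.75291553 = 2.216139 mm/s


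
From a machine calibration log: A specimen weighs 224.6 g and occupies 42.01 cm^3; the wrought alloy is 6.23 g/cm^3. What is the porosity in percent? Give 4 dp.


rho_part = 224.6 / 42.01 = 5.34634611 g/cm^3
Porosity = (1 - 5.34634611/6.23)*100 = 14.1839 %


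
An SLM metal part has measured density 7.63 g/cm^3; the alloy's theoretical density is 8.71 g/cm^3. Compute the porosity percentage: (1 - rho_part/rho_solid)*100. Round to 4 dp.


Porosity = (1-7.63/8.71)*100 = 12.3995 %


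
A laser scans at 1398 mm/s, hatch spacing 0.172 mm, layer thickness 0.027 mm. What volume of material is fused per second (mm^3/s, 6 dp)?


Rate = 1398 * 0.172 * 0.027 = 6.492312 mm^3/s


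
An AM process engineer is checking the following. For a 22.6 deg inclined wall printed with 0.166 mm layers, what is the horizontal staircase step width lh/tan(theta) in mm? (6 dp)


step = 0.166 / tan(22.6) = 0.398789 mm


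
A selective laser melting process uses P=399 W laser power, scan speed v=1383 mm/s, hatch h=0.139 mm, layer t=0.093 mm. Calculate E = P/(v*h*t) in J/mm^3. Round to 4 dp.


E = 399 / (1383*0.139*0.093) = 22.3179 J/mm^3


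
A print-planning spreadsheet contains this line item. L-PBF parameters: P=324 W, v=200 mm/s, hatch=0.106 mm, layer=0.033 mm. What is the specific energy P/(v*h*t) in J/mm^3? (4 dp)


Build rate = 200 * 0.106 * 0.033 = 0.6996 mm^3/s
SE = 324 / 0.6996 = 463.1218 J/mm^3


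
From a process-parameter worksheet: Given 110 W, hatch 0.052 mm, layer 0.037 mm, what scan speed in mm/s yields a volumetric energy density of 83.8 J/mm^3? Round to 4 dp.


v = 110 / (83.8*0.052*0.037) = 682.2501 mm/s


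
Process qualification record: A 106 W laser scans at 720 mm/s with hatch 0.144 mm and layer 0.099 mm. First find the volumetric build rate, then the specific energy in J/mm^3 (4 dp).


Build rate = 720 * 0.144 * 0.099 = 10.26432 mm^3/s
SE = 106 / 10.26432 = 10.327 J/mm^3


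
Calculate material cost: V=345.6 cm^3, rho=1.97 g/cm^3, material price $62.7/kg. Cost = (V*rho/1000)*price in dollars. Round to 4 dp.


Mass = 345.6*1.97/1000 = 0.680832 kg
Cost = 0.680832 * 62.7 = 42.6882 $


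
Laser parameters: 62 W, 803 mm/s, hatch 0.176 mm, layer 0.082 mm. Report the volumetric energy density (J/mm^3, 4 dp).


E = 62 / (803*0.176*0.082) = 5.3499 J/mm^3


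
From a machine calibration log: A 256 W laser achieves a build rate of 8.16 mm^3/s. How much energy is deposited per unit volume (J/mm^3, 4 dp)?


SE = 256 / 8.16 = 31.3725 J/mm^3


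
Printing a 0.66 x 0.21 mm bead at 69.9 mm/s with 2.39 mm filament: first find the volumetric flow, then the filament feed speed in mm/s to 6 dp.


Q = 0.66 * 0.21 * 69.9 = 9.68814 mm^3/s
A_fil = pi*(2.39/2)^2 = 4.48627285 mm^2
v_feed = 9.68814 / 4.48627285 = 2.159508 mm/s


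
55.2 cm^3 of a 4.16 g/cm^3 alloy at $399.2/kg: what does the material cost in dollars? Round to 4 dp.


Mass = 55.2*4.16/1000 = 0.229632 kg
Cost = 0.229632 * 399.2 = 91.6691 $


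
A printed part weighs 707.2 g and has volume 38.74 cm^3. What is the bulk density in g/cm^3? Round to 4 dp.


rho = 707.2 / 38.74 = 18.255 g/cm^3


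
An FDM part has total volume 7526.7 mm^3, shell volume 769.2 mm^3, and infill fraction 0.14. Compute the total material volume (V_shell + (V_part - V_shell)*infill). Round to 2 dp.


V_infill = (7526.7 - 769.2) * 0.14 = 946.05
V_total = 769.2 + 946.05 = 1715.25 mm^3


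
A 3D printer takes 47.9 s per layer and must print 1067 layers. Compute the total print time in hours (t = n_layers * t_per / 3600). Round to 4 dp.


t = 1067 * 47.9 / 3600 = 14.197 hrs


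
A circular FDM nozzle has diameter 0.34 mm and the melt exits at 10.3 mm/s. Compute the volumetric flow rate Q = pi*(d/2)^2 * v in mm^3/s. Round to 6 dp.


A = pi*(0.34/2)^2 = 0.09079203 mm^2
Q = 0.09079203 * 10.3 = 0.935158 mm^3/s


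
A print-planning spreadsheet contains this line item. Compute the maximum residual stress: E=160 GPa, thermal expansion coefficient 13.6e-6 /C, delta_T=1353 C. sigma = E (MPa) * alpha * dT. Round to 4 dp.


sigma = 160*1000 * 13.6e-6 * 1353 = 2944.128 MPa


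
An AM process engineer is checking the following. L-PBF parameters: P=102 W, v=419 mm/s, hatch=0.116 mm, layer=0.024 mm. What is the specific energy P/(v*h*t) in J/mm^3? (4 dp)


Build rate = 419 * 0.116 * 0.024 = 1.166496 mm^3/s
SE = 102 / 1.166496 = 87.4414 J/mm^3


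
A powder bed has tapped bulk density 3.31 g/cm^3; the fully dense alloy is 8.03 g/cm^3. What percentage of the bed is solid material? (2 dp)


Packing = (3.31/8.03)*100 = 41.22 %


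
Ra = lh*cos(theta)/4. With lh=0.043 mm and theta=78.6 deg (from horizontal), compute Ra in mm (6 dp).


Ra = 0.043 * cos(78.6) / 4 = 0.002125 mm


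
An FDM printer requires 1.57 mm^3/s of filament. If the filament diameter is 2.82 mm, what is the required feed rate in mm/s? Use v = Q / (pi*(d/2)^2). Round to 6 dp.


A = pi*(2.82/2)^2 = 6.2458
v = 1.57 / 6.2458 = 0.251369 mm/s


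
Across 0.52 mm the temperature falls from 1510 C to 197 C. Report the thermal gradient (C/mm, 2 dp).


G = (1510-197)/0.52 = 2525.0 C/mm


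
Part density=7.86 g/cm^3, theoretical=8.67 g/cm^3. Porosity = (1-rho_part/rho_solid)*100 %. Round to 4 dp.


Porosity = (1-7.86/8.67)*100 = 9.3426 %


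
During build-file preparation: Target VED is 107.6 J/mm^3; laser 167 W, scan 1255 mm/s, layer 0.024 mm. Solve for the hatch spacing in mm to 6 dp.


h = 167 / (107.6*1255*0.024) = 0.051529 mm


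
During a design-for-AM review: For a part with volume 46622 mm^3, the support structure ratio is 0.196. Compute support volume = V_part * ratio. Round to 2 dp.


V_support = 46622 * 0.196 = 9137.91 mm^3


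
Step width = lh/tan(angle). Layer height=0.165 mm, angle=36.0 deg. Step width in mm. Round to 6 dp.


step = 0.165 / tan(36.0) = 0.227103 mm


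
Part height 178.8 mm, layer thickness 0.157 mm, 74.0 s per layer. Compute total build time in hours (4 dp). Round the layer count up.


Layers = ceil(178.8/0.157) = 1139
t = 1139 * 74.0 / 3600 = 23.4128 hrs


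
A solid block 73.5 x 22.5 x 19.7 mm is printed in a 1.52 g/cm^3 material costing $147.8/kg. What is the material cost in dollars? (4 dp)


V = 73.5 * 22.5 * 19.7 = 32578.875 mm^3 = 32.578875 cm^3
Mass = 32.578875 * 1.52 / 1000 = 0.04951989 kg
Cost = 0.04951989 * 147.8 = 7.319 $


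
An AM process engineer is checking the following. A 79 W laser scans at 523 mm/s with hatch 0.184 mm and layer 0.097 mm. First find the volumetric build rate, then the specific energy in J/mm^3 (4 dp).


Build rate = 523 * 0.184 * 0.097 = 9.334504 mm^3/s
SE = 79 / 9.334504 = 8.4632 J/mm^3


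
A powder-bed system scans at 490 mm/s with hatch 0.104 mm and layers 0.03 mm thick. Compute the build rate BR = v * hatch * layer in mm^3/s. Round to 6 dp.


Rate = 490 * 0.104 * 0.03 = 1.5288 mm^3/s


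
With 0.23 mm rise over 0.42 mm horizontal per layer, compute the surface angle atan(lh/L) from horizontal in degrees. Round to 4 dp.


angle = atan(0.23/0.42) = 28.706 degrees


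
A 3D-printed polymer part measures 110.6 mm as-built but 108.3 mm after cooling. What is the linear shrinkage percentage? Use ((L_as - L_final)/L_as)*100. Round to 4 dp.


Shrinkage = ((110.6-108.3)/110.6)*100 = 2.0796 %


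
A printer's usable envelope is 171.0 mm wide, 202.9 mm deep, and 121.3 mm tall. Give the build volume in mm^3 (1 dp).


V = 171.0 * 202.9 * 121.3 = 4208612.7 mm^3


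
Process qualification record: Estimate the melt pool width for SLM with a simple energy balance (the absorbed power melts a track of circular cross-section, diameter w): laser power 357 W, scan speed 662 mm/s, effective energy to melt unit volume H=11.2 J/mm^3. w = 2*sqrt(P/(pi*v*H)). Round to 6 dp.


w = 2*sqrt(357/(pi*662*11.2)) = 0.2476 mm


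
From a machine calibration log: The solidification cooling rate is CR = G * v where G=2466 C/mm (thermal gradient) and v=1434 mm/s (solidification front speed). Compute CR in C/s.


CR = 2466 * 1434 = 3536244 C/s


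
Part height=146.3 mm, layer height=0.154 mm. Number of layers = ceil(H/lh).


Layers = ceil(146.3/0.154) = 950


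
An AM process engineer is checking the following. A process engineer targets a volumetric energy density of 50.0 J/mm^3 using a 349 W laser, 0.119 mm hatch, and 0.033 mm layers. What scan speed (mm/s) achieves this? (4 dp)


v = 349 / (50.0*0.119*0.033) = 1777.4382 mm/s


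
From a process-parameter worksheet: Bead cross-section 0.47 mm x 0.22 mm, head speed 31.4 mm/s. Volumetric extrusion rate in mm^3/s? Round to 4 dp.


Rate = 0.47 * 0.22 * 31.4 = 3.2468 mm^3/s


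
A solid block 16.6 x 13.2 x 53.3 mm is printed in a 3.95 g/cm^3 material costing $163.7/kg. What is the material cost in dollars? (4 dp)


V = 16.6 * 13.2 * 53.3 = 11679.096 mm^3 = 11.679096 cm^3
Mass = 11.679096 * 3.95 / 1000 = 0.04613243 kg
Cost = 0.04613243 * 163.7 = 7.5519 $


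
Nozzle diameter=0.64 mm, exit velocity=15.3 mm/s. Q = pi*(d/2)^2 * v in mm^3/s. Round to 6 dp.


A = pi*(0.64/2)^2 = 0.32169909 mm^2
Q = 0.32169909 * 15.3 = 4.921996 mm^3/s


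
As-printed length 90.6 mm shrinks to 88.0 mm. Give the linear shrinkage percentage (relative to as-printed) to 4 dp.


Shrinkage = ((90.6-88.0)/90.6)*100 = 2.8698 %


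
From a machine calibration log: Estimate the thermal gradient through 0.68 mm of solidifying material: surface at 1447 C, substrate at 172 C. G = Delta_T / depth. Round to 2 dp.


G = (1447-172)/0.68 = 1875.0 C/mm


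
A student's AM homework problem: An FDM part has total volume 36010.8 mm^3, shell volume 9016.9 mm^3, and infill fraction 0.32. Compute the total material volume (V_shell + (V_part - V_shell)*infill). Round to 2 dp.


V_infill = (36010.8 - 9016.9) * 0.32 = 8638.05
V_total = 9016.9 + 8638.05 = 17654.95 mm^3


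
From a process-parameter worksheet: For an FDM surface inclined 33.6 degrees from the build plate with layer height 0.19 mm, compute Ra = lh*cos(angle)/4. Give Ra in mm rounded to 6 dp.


Ra = 0.19 * cos(33.6) / 4 = 0.039564 mm


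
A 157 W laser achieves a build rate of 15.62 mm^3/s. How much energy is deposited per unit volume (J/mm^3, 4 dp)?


SE = 157 / 15.62 = 10.0512 J/mm^3


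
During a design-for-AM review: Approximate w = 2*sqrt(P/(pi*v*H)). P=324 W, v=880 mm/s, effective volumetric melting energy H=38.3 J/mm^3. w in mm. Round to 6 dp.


w = 2*sqrt(324/(pi*880*38.3)) = 0.110634 mm


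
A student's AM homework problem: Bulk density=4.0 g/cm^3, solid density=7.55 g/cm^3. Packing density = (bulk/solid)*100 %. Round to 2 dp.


Packing = (4.0/7.55)*100 = 52.98 %


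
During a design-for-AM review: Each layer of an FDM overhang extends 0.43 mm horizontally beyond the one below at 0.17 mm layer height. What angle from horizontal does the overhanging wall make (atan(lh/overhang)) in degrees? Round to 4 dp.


angle = atan(0.17/0.43) = 21.5713 degrees


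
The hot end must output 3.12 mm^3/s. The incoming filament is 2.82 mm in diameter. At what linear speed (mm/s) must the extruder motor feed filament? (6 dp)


A = pi*(2.82/2)^2 = 6.2458
v = 3.12 / 6.2458 = 0.499536 mm/s


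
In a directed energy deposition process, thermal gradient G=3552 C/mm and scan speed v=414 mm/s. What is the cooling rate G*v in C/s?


CR = 3552 * 414 = 1470528 C/s


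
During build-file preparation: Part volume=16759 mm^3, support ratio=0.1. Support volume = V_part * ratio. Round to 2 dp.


V_support = 16759 * 0.1 = 1675.9 mm^3


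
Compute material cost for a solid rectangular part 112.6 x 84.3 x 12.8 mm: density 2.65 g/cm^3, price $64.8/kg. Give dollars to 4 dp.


V = 112.6 * 84.3 * 12.8 = 121499.904 mm^3 = 121.499904 cm^3
Mass = 121.499904 * 2.65 / 1000 = 0.32197475 kg
Cost = 0.32197475 * 64.8 = 20.864 $


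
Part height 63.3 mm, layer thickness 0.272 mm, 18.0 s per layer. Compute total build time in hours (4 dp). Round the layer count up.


Layers = ceil(63.3/0.272) = 233
t = 233 * 18.0 / 3600 = 1.165 hrs


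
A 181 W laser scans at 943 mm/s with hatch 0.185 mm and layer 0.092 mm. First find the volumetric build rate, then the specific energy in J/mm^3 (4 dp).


Build rate = 943 * 0.185 * 0.092 = 16.04986 mm^3/s
SE = 181 / 16.04986 = 11.2774 J/mm^3
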